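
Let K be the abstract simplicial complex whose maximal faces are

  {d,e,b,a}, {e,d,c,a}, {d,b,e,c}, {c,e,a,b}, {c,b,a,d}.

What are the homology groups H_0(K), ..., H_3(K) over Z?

H_0 = Z,  H_1 = 0,  H_2 = 0,  H_3 = Z.

Order the vertices as a < b < c < d < e. Listing each simplex with vertices in this order, K has dimension 3 with simplices:

  0-simplices (5): a, b, c, d, e
  1-simplices (10): ab, ac, ad, ae, bc, bd, be, cd, ce, de
  2-simplices (10): abc, abd, abe, acd, ace, ade, bcd, bce, bde, cde
  3-simplices (5): abcd, abce, abde, acde, bcde

giving chain groups C_0 ≅ Z^5, C_1 ≅ Z^10, C_2 ≅ Z^10, C_3 ≅ Z^5.

Boundary ∂_1: C_1 → C_0 is given by ∂[p,q] = [q] − [p].
The 5×10 boundary matrix has rank 4 and Smith normal form diag(1,1,1,1).

∂_2: C_2 → C_1 acts by ∂[p,q,r] = [q,r] − [p,r] + [p,q]. For instance
  ∂cde = de − ce + cd,
  ∂abe = be − ae + ab.
As a 10×10 matrix over Z this has rank 6, with invariant factors (1,1,1,1,1,1).

Boundary ∂_3: C_3 → C_2 sends each 3-simplex σ to the alternating sum Σ_i (−1)^i (σ with its i-th vertex removed). For instance
  ∂bcde = cde − bde + bce − bcd,
  ∂abce = bce − ace + abe − abc.
The 10×5 boundary matrix has rank 4 and Smith normal form diag(1,1,1,1).

From H_k ≅ ker(∂_k) / im(∂_{k+1}) we obtain:

  H_0: rank C_0 − rank ∂_1 = 5 − 4 = 1, and the invariant factors of ∂_1 are all 1, so H_0 ≅ Z.
  H_1: rank ker ∂_1 − rank ∂_2 = (10 − 4) − 6 = 0, and the invariant factors of ∂_2 are all 1, so H_1 ≅ 0.
  H_2: rank ker ∂_2 − rank ∂_3 = (10 − 6) − 4 = 0, and the invariant factors of ∂_3 are all 1, so H_2 ≅ 0.
  H_3: rank ker ∂_3 − rank ∂_4 = (5 − 4) − 0 = 1, and there is no ∂_4, so H_3 ≅ Z.

As a check, the Euler characteristic is 5 − 10 + 10 − 5 = 0, which agrees with 1 − 0 + 0 − 1 = 0.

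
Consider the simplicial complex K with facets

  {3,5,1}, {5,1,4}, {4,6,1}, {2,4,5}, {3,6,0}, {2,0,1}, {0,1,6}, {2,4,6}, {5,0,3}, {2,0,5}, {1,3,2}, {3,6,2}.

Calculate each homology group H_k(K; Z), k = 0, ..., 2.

H_0 = Z,  H_1 = Z/2,  H_2 = 0.

K has 7 vertices, 18 edges, 12 triangles.
rank ∂_0 = 0, rank ∂_1 = 6 ⇒ b_0 = 7 − 0 − 6 = 1; all invariant factors of ∂_1 are 1 so no torsion. So H_0 = Z.
rank ∂_1 = 6, rank ∂_2 = 12 ⇒ b_1 = 18 − 6 − 12 = 0; ∂_2 has invariant factor(s) [2] giving torsion. So H_1 = Z/2.
rank ∂_2 = 12, rank ∂_3 = 0 ⇒ b_2 = 12 − 12 − 0 = 0. So H_2 = 0.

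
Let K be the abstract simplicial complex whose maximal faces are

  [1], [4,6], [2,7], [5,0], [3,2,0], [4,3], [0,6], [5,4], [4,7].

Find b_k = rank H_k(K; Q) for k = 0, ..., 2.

b_0 = 2, b_1 = 3, b_2 = 0.

Take the total order 0 < 1 < 2 < 3 < 4 < 5 < 6 < 7 on the vertex set. Then K (dimension 2) consists of the simplices:

  0-simplices (8): [0], [1], [2], [3], [4], [5], [6], [7]
  1-simplices (10): [0,2], [0,3], [0,5], [0,6], [2,3], [2,7], [3,4], [4,5], [4,6], [4,7]
  2-simplices (1): [0,2,3]

giving chain groups C_0 ≅ Z^8, C_1 ≅ Z^10, C_2 ≅ Z^1.

∂_1: C_1 → C_0 sends each edge [p,q] (with p < q) to q − p. For instance
  ∂[3,4] = [4] − [3].
As a 8×10 matrix over Z this has rank 6, with invariant factors (1,1,1,1,1,1).

The boundary map ∂_2: C_2 → C_1 maps a triangle to the signed sum of its edges. For instance
  ∂[0,2,3] = [2,3] − [0,3] + [0,2].
The 10×1 boundary matrix has rank 1 and Smith normal form diag(1).

Reading off H_k = ker ∂_k / im ∂_{k+1}:

  H_0: rank C_0 − rank ∂_1 = 8 − 6 = 2, and the invariant factors of ∂_1 are all 1, so H_0 ≅ Z^2.
  H_1: rank ker ∂_1 − rank ∂_2 = (10 − 6) − 1 = 3, and the invariant factors of ∂_2 are all 1, so H_1 ≅ Z^3.
  H_2: rank ker ∂_2 − rank ∂_3 = (1 − 1) − 0 = 0, and there is no ∂_3, so H_2 ≅ 0.

Hence the Betti numbers are b_0 = 2, b_1 = 3, b_2 = 0.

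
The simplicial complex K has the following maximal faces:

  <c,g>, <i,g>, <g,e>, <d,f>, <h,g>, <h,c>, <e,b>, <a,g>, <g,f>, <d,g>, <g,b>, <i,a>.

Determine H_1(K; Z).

Take the total order a < b < c < d < e < f < g < h < i on the vertex set. Then K (dimension 1) consists of the simplices:

  0-simplices (9): a, b, c, d, e, f, g, h, i
  1-simplices (12): ag, ai, be, bg, cg, ch, df, dg, eg, fg, gh, gi

giving chain groups C_0 ≅ Z^9, C_1 ≅ Z^12.

Boundary ∂_1: C_1 → C_0 sends each edge [p,q] (with p < q) to q − p.
The resulting 9×12 matrix has rank 8, and its Smith normal form has invariant factors (1,1,1,1,1,1,1,1).

Computing H_k = (kernel of ∂_k) / (image of ∂_{k+1}):

  H_1: rank ker ∂_1 − rank ∂_2 = (12 − 8) − 0 = 4, and there is no ∂_2, so H_1 = Z^4.

H_1 ≅ Z^4.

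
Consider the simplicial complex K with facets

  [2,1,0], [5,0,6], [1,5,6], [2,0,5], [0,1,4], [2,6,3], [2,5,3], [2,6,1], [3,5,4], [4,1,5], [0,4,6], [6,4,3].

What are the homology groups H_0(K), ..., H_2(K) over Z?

Fix the vertex order 0 < 1 < 2 < 3 < 4 < 5 < 6 and write every simplex with vertices in increasing order. Then dim K = 2 and the simplices of K are:

  0-simplices (7): [0], [1], [2], [3], [4], [5], [6]
  1-simplices (18): [0,1], [0,2], [0,4], [0,5], [0,6], [1,2], [1,4], [1,5], [1,6], [2,3], [2,5], [2,6], [3,4], [3,5], [3,6], [4,5], [4,6], [5,6]
  2-simplices (12): [0,1,2], [0,1,4], [0,2,5], [0,4,6], [0,5,6], [1,2,6], [1,4,5], [1,5,6], [2,3,5], [2,3,6], [3,4,5], [3,4,6]

Hence C_0 ≅ Z^7, C_1 ≅ Z^18, C_2 ≅ Z^12.

Boundary ∂_1: C_1 → C_0 is given by ∂[p,q] = [q] − [p]. For instance
  ∂[5,6] = [6] − [5].
This gives a 7×18 integer matrix of rank 6; reducing to Smith normal form yields diagonal entries (1,1,1,1,1,1).

∂_2: C_2 → C_1 acts by ∂[p,q,r] = [q,r] − [p,r] + [p,q]. For instance
  ∂[0,4,6] = [4,6] − [0,6] + [0,4],
  ∂[1,5,6] = [5,6] − [1,6] + [1,5].
As a 18×12 matrix over Z this has rank 12, with invariant factors (1,1,1,1,1,1,1,1,1,1,1,2).

Now H_k = ker ∂_k / im ∂_{k+1}, so:

  H_0: rank C_0 − rank ∂_1 = 7 − 6 = 1, and the invariant factors of ∂_1 are all 1, so H_0 ≅ Z.
  H_1: rank ker ∂_1 − rank ∂_2 = (18 − 6) − 12 = 0, and ∂_2 has invariant factor 2 > 1, so H_1 ≅ Z_2.
  H_2: rank ker ∂_2 − rank ∂_3 = (12 − 12) − 0 = 0, and there is no ∂_3, so H_2 ≅ 0.

As a check, the Euler characteristic is 7 − 18 + 12 = 1, which agrees with 1 − 0 + 0 = 1.
(K is a triangulation of the real projective plane RP^2.)

H_0 ≅ Z,  H_1 ≅ Z_2,  H_2 = 0.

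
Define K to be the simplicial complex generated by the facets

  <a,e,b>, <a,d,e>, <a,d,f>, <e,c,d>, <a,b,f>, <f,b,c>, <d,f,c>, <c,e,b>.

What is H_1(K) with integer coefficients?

Fix the vertex order a < b < c < d < e < f and write every simplex with vertices in increasing order. Then dim K = 2 and the simplices of K are:

  0-simplices (6): a, b, c, d, e, f
  1-simplices (12): ab, ad, ae, af, bc, be, bf, cd, ce, cf, de, df
  2-simplices (8): abe, abf, ade, adf, bce, bcf, cde, cdf

so the chain groups are C_0 ≅ Z^6, C_1 ≅ Z^12, C_2 ≅ Z^8.

∂_1: C_1 → C_0 maps an edge to its endpoints' difference, ∂[p,q] = q − p. For instance
  ∂de = e − d.
As a 6×12 matrix over Z this has rank 5, with invariant factors (1,1,1,1,1).

Boundary ∂_2: C_2 → C_1 maps a triangle to the signed sum of its edges. For instance
  ∂bcf = cf − bf + bc,
  ∂adf = df − af + ad.
As a 12×8 matrix over Z this has rank 7, with invariant factors (1,1,1,1,1,1,1).

From H_k ≅ ker(∂_k) / im(∂_{k+1}) we obtain:

  H_1: rank ker ∂_1 − rank ∂_2 = (12 − 5) − 7 = 0, and the invariant factors of ∂_2 are all 1, so H_1 ≅ 0.

H_1 = 0.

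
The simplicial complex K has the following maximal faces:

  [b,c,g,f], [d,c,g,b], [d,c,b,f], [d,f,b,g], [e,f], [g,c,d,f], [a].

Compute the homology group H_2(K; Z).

Fix the vertex order a < b < c < d < e < f < g and write every simplex with vertices in increasing order. Then dim K = 3 and the simplices of K are:

  0-simplices (7): a, b, c, d, e, f, g
  1-simplices (11): bc, bd, bf, bg, cd, cf, cg, df, dg, ef, fg
  2-simplices (10): bcd, bcf, bcg, bdf, bdg, bfg, cdf, cdg, cfg, dfg
  3-simplices (5): bcdf, bcdg, bcfg, bdfg, cdfg

so the chain groups are C_0 ≅ Z^7, C_1 ≅ Z^11, C_2 ≅ Z^10, C_3 ≅ Z^5.

The boundary map ∂_1: C_1 → C_0 sends each edge [p,q] (with p < q) to q − p. For instance
  ∂bf = f − b.
The 7×11 boundary matrix has rank 5 and Smith normal form diag(1,1,1,1,1).

The boundary map ∂_2: C_2 → C_1 maps a triangle to the signed sum of its edges. For instance
  ∂cdf = df − cf + cd,
  ∂bcg = cg − bg + bc.
The resulting 11×10 matrix has rank 6, and its Smith normal form has invariant factors (1,1,1,1,1,1).

Boundary ∂_3: C_3 → C_2 sends each 3-simplex σ to the alternating sum Σ_i (−1)^i (σ with its i-th vertex removed). For instance
  ∂bdfg = dfg − bfg + bdg − bdf,
  ∂bcdf = cdf − bdf + bcf − bcd.
As a 10×5 matrix over Z this has rank 4, with invariant factors (1,1,1,1).

Computing H_k = (kernel of ∂_k) / (image of ∂_{k+1}):

  H_2: rank ker ∂_2 − rank ∂_3 = (10 − 6) − 4 = 0, and the invariant factors of ∂_3 are all 1, so H_2 = 0.

H_2 ≅ 0.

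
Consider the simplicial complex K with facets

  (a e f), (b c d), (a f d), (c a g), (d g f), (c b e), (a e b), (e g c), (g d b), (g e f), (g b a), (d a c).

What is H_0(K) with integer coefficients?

H_0 = Z.

Order the vertices as a < b < c < d < e < f < g. Listing each simplex with vertices in this order, K has dimension 2 with simplices:

  0-simplices (7): a, b, c, d, e, f, g
  1-simplices (18): ab, ac, ad, ae, af, ag, bc, bd, be, bg, cd, ce, cg, df, dg, ef, eg, fg
  2-simplices (12): abe, abg, acd, acg, adf, aef, bcd, bce, bdg, ceg, dfg, efg

Hence C_0 ≅ Z^7, C_1 ≅ Z^18, C_2 ≅ Z^12.

Boundary ∂_1: C_1 → C_0 maps an edge to its endpoints' difference, ∂[p,q] = q − p.
This gives a 7×18 integer matrix of rank 6; reducing to Smith normal form yields diagonal entries (1,1,1,1,1,1).

Boundary ∂_2: C_2 → C_1 sends each 2-simplex [p,q,r] to [q,r] − [p,r] + [p,q]. For instance
  ∂bcd = cd − bd + bc,
  ∂ceg = eg − cg + ce.
As a 18×12 matrix over Z this has rank 12, with invariant factors (1,1,1,1,1,1,1,1,1,1,1,2).

From H_k ≅ ker(∂_k) / im(∂_{k+1}) we obtain:

  H_0: rank C_0 − rank ∂_1 = 7 − 6 = 1, and the invariant factors of ∂_1 are all 1, so H_0 ≅ Z.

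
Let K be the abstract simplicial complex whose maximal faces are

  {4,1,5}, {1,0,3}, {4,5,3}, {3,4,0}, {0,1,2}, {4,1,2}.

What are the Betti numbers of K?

b_0 = 1, b_1 = 1, b_2 = 0.

Take the total order 0 < 1 < 2 < 3 < 4 < 5 on the vertex set. Then K (dimension 2) consists of the simplices:

  0-simplices (6): [0], [1], [2], [3], [4], [5]
  1-simplices (12): [0,1], [0,2], [0,3], [0,4], [1,2], [1,3], [1,4], [1,5], [2,4], [3,4], [3,5], [4,5]
  2-simplices (6): [0,1,2], [0,1,3], [0,3,4], [1,2,4], [1,4,5], [3,4,5]

so the chain groups are C_0 ≅ Z^6, C_1 ≅ Z^12, C_2 ≅ Z^6.

The boundary map ∂_1: C_1 → C_0 maps an edge to its endpoints' difference, ∂[p,q] = q − p. For instance
  ∂[1,2] = [2] − [1].
The 6×12 boundary matrix has rank 5 and Smith normal form diag(1,1,1,1,1).

The boundary map ∂_2: C_2 → C_1 maps a triangle to the signed sum of its edges. For instance
  ∂[1,2,4] = [2,4] − [1,4] + [1,2],
  ∂[0,1,2] = [1,2] − [0,2] + [0,1].
The resulting 12×6 matrix has rank 6, and its Smith normal form has invariant factors (1,1,1,1,1,1).

Computing H_k = (kernel of ∂_k) / (image of ∂_{k+1}):

  H_0: rank C_0 − rank ∂_1 = 6 − 5 = 1, and the invariant factors of ∂_1 are all 1, so H_0 ≅ Z.
  H_1: rank ker ∂_1 − rank ∂_2 = (12 − 5) − 6 = 1, and the invariant factors of ∂_2 are all 1, so H_1 ≅ Z.
  H_2: rank ker ∂_2 − rank ∂_3 = (6 − 6) − 0 = 0, and there is no ∂_3, so H_2 ≅ 0.

(K is a triangulation of the cylinder S^1 x I.)

Hence the Betti numbers are b_0 = 1, b_1 = 1, b_2 = 0.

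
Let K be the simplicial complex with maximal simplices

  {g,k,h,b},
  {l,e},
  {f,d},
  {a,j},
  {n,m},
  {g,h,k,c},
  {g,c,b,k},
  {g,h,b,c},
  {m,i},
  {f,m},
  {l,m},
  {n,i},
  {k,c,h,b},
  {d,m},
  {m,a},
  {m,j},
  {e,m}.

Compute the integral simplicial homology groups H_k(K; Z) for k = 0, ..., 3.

H_0 = Z^2,  H_1 = Z^4,  H_2 = 0,  H_3 = Z.

K has 14 vertices, 22 edges, 10 triangles, 5 3-simplices.
rank ∂_0 = 0, rank ∂_1 = 12 ⇒ b_0 = 14 − 0 − 12 = 2; all invariant factors of ∂_1 are 1 so no torsion. So H_0 = Z^2.
rank ∂_1 = 12, rank ∂_2 = 6 ⇒ b_1 = 22 − 12 − 6 = 4; all invariant factors of ∂_2 are 1 so no torsion. So H_1 = Z^4.
rank ∂_2 = 6, rank ∂_3 = 4 ⇒ b_2 = 10 − 6 − 4 = 0; all invariant factors of ∂_3 are 1 so no torsion. So H_2 = 0.
rank ∂_3 = 4, rank ∂_4 = 0 ⇒ b_3 = 5 − 4 − 0 = 1. So H_3 = Z.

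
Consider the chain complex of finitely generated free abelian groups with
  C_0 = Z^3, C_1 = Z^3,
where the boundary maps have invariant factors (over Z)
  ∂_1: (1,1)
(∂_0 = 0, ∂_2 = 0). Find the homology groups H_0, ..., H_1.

H_0: b_0 = 3 − 0 − 2 = 1; torsion from ∂_1 factors > 1: none. So H_0 ≅ Z.
H_1: b_1 = 3 − 2 − 0 = 1; torsion from ∂_2 factors > 1: none. So H_1 ≅ Z.

H_0 ≅ Z,  H_1 ≅ Z.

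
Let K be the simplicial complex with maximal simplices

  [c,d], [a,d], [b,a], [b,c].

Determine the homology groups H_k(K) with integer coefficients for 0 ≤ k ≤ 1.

Take the total order a < b < c < d on the vertex set. Then K (dimension 1) consists of the simplices:

  0-simplices (4): a, b, c, d
  1-simplices (4): ab, ad, bc, cd

so the chain groups are C_0 ≅ Z^4, C_1 ≅ Z^4.

Boundary ∂_1: C_1 → C_0 sends each edge [p,q] (with p < q) to q − p. For instance
  ∂cd = d − c.
This gives a 4×4 integer matrix of rank 3; reducing to Smith normal form yields diagonal entries (1,1,1).

Now H_k = ker ∂_k / im ∂_{k+1}, so:

  H_0: rank C_0 − rank ∂_1 = 4 − 3 = 1, and the invariant factors of ∂_1 are all 1, so H_0 ≅ Z.
  H_1: rank ker ∂_1 − rank ∂_2 = (4 − 3) − 0 = 1, and there is no ∂_2, so H_1 ≅ Z.

As a check, the Euler characteristic is 4 − 4 = 0, which agrees with 1 − 1 = 0.
(K is a triangulation of the circle S^1.)

H_0 = Z,  H_1 = Z.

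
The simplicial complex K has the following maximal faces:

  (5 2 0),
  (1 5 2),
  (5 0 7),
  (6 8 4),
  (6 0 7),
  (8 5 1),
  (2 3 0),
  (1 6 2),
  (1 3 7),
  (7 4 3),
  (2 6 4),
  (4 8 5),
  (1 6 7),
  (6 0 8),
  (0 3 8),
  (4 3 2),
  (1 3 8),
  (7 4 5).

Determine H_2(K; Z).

H_2 = Z.

Take the total order 0 < 1 < 2 < 3 < 4 < 5 < 6 < 7 < 8 on the vertex set. Then K (dimension 2) consists of the simplices:

  0-simplices (9): [0], [1], [2], [3], [4], [5], [6], [7], [8]
  1-simplices (27): (27 of them)
  2-simplices (18): [0,2,3], [0,2,5], [0,3,8], [0,5,7], [0,6,7], [0,6,8], [1,2,5], [1,2,6], [1,3,7], [1,3,8], [1,5,8], [1,6,7], [2,3,4], [2,4,6], [3,4,7], [4,5,7], [4,5,8], [4,6,8]

so the chain groups are C_0 ≅ Z^9, C_1 ≅ Z^27, C_2 ≅ Z^18.

The boundary map ∂_1: C_1 → C_0 maps an edge to its endpoints' difference, ∂[p,q] = q − p.
The resulting 9×27 matrix has rank 8, and its Smith normal form has invariant factors (1,1,1,1,1,1,1,1).

The boundary map ∂_2: C_2 → C_1 acts by ∂[p,q,r] = [q,r] − [p,r] + [p,q]. For instance
  ∂[1,3,8] = [3,8] − [1,8] + [1,3],
  ∂[3,4,7] = [4,7] − [3,7] + [3,4].
As a 27×18 matrix over Z this has rank 17, with invariant factors (1,1,1,1,1,1,1,1,1,1,1,1,1,1,1,1,1).

Now H_k = ker ∂_k / im ∂_{k+1}, so:

  H_2: rank ker ∂_2 − rank ∂_3 = (18 − 17) − 0 = 1, and there is no ∂_3, so H_2 = Z.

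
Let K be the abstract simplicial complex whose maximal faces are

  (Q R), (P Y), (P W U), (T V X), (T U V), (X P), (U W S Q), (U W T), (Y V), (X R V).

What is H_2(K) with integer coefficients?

Fix the vertex order P < Q < R < S < T < U < V < W < X < Y and write every simplex with vertices in increasing order. Then dim K = 3 and the simplices of K are:

  0-simplices (10): P, Q, R, S, T, U, V, W, X, Y
  1-simplices (20): PU, PW, PX, PY, QR, QS, QU, QW, RV, RX, SU, SW, TU, TV, TW, TX, UV, UW, VX, VY
  2-simplices (9): PUW, QSU, QSW, QUW, RVX, SUW, TUV, TUW, TVX
  3-simplices (1): QSUW

giving chain groups C_0 ≅ Z^10, C_1 ≅ Z^20, C_2 ≅ Z^9, C_3 ≅ Z^1.

∂_1: C_1 → C_0 is given by ∂[p,q] = [q] − [p]. For instance
  ∂RV = V − R.
The 10×20 boundary matrix has rank 9 and Smith normal form diag(1,1,1,1,1,1,1,1,1).

Boundary ∂_2: C_2 → C_1 sends each 2-simplex [p,q,r] to [q,r] − [p,r] + [p,q]. For instance
  ∂TUV = UV − TV + TU,
  ∂SUW = UW − SW + SU.
The 20×9 boundary matrix has rank 8 and Smith normal form diag(1,1,1,1,1,1,1,1).

Boundary ∂_3: C_3 → C_2 sends each 3-simplex σ to the alternating sum Σ_i (−1)^i (σ with its i-th vertex removed). For instance
  ∂QSUW = SUW − QUW + QSW − QSU.
As a 9×1 matrix over Z this has rank 1, with invariant factors (1).

Now H_k = ker ∂_k / im ∂_{k+1}, so:

  H_2: rank ker ∂_2 − rank ∂_3 = (9 − 8) − 1 = 0, and the invariant factors of ∂_3 are all 1, so H_2 = 0.

H_2 = 0.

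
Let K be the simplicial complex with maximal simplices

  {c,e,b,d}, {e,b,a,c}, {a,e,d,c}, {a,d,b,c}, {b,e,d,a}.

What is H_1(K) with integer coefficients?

Take the total order a < b < c < d < e on the vertex set. Then K (dimension 3) consists of the simplices:

  0-simplices (5): a, b, c, d, e
  1-simplices (10): ab, ac, ad, ae, bc, bd, be, cd, ce, de
  2-simplices (10): abc, abd, abe, acd, ace, ade, bcd, bce, bde, cde
  3-simplices (5): abcd, abce, abde, acde, bcde

giving chain groups C_0 ≅ Z^5, C_1 ≅ Z^10, C_2 ≅ Z^10, C_3 ≅ Z^5.

∂_1: C_1 → C_0 maps an edge to its endpoints' difference, ∂[p,q] = q − p.
The 5×10 boundary matrix has rank 4 and Smith normal form diag(1,1,1,1).

Boundary ∂_2: C_2 → C_1 sends each 2-simplex [p,q,r] to [q,r] − [p,r] + [p,q]. For instance
  ∂bde = de − be + bd,
  ∂ace = ce − ae + ac.
The 10×10 boundary matrix has rank 6 and Smith normal form diag(1,1,1,1,1,1).

Boundary ∂_3: C_3 → C_2 sends each 3-simplex σ to the alternating sum Σ_i (−1)^i (σ with its i-th vertex removed). For instance
  ∂abcd = bcd − acd + abd − abc,
  ∂abce = bce − ace + abe − abc.
This gives a 10×5 integer matrix of rank 4; reducing to Smith normal form yields diagonal entries (1,1,1,1).

From H_k ≅ ker(∂_k) / im(∂_{k+1}) we obtain:

  H_1: rank ker ∂_1 − rank ∂_2 = (10 − 4) − 6 = 0, and the invariant factors of ∂_2 are all 1, so H_1 = 0.

(K is a triangulation of the 3-sphere S^3.)

H_1 ≅ 0.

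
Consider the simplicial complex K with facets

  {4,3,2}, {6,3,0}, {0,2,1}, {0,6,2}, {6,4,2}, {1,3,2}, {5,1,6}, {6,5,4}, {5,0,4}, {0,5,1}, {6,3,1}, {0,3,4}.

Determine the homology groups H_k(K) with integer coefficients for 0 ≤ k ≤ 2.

Order the vertices as 0 < 1 < 2 < 3 < 4 < 5 < 6. Listing each simplex with vertices in this order, K has dimension 2 with simplices:

  0-simplices (7): [0], [1], [2], [3], [4], [5], [6]
  1-simplices (18): [0,1], [0,2], [0,3], [0,4], [0,5], [0,6], [1,2], [1,3], [1,5], [1,6], [2,3], [2,4], [2,6], [3,4], [3,6], [4,5], [4,6], [5,6]
  2-simplices (12): [0,1,2], [0,1,5], [0,2,6], [0,3,4], [0,3,6], [0,4,5], [1,2,3], [1,3,6], [1,5,6], [2,3,4], [2,4,6], [4,5,6]

giving chain groups C_0 ≅ Z^7, C_1 ≅ Z^18, C_2 ≅ Z^12.

The boundary map ∂_1: C_1 → C_0 is given by ∂[p,q] = [q] − [p].
This gives a 7×18 integer matrix of rank 6; reducing to Smith normal form yields diagonal entries (1,1,1,1,1,1).

The boundary map ∂_2: C_2 → C_1 sends each 2-simplex [p,q,r] to [q,r] − [p,r] + [p,q]. For instance
  ∂[1,5,6] = [5,6] − [1,6] + [1,5],
  ∂[4,5,6] = [5,6] − [4,6] + [4,5].
As a 18×12 matrix over Z this has rank 12, with invariant factors (1,1,1,1,1,1,1,1,1,1,1,2).

Computing H_k = (kernel of ∂_k) / (image of ∂_{k+1}):

  H_0: rank C_0 − rank ∂_1 = 7 − 6 = 1, and the invariant factors of ∂_1 are all 1, so H_0 = Z.
  H_1: rank ker ∂_1 − rank ∂_2 = (18 − 6) − 12 = 0, and ∂_2 has invariant factor 2 > 1, so H_1 = Z/2.
  H_2: rank ker ∂_2 − rank ∂_3 = (12 − 12) − 0 = 0, and there is no ∂_3, so H_2 = 0.

As a check, the Euler characteristic is 7 − 18 + 12 = 1, which agrees with 1 − 0 + 0 = 1.
(K is a triangulation of the real projective plane RP^2.)

H_0 = Z,  H_1 = Z/2,  H_2 = 0.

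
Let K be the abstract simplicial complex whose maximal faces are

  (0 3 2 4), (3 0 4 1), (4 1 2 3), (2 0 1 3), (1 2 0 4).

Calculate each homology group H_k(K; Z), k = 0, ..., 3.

H_0 = Z,  H_1 = 0,  H_2 = 0,  H_3 = Z.

Take the total order 0 < 1 < 2 < 3 < 4 on the vertex set. Then K (dimension 3) consists of the simplices:

  0-simplices (5): [0], [1], [2], [3], [4]
  1-simplices (10): [0,1], [0,2], [0,3], [0,4], [1,2], [1,3], [1,4], [2,3], [2,4], [3,4]
  2-simplices (10): [0,1,2], [0,1,3], [0,1,4], [0,2,3], [0,2,4], [0,3,4], [1,2,3], [1,2,4], [1,3,4], [2,3,4]
  3-simplices (5): [0,1,2,3], [0,1,2,4], [0,1,3,4], [0,2,3,4], [1,2,3,4]

so the chain groups are C_0 ≅ Z^5, C_1 ≅ Z^10, C_2 ≅ Z^10, C_3 ≅ Z^5.

The boundary map ∂_1: C_1 → C_0 is given by ∂[p,q] = [q] − [p].
The 5×10 boundary matrix has rank 4 and Smith normal form diag(1,1,1,1).

The boundary map ∂_2: C_2 → C_1 maps a triangle to the signed sum of its edges. For instance
  ∂[1,2,3] = [2,3] − [1,3] + [1,2],
  ∂[0,2,3] = [2,3] − [0,3] + [0,2].
The 10×10 boundary matrix has rank 6 and Smith normal form diag(1,1,1,1,1,1).

The boundary map ∂_3: C_3 → C_2 sends each 3-simplex σ to the alternating sum Σ_i (−1)^i (σ with its i-th vertex removed). For instance
  ∂[0,1,2,4] = [1,2,4] − [0,2,4] + [0,1,4] − [0,1,2],
  ∂[0,1,3,4] = [1,3,4] − [0,3,4] + [0,1,4] − [0,1,3].
As a 10×5 matrix over Z this has rank 4, with invariant factors (1,1,1,1).

Computing H_k = (kernel of ∂_k) / (image of ∂_{k+1}):

  H_0: rank C_0 − rank ∂_1 = 5 − 4 = 1, and the invariant factors of ∂_1 are all 1, so H_0 = Z.
  H_1: rank ker ∂_1 − rank ∂_2 = (10 − 4) − 6 = 0, and the invariant factors of ∂_2 are all 1, so H_1 = 0.
  H_2: rank ker ∂_2 − rank ∂_3 = (10 − 6) − 4 = 0, and the invariant factors of ∂_3 are all 1, so H_2 = 0.
  H_3: rank ker ∂_3 − rank ∂_4 = (5 − 4) − 0 = 1, and there is no ∂_4, so H_3 = Z.

As a check, the Euler characteristic is 5 − 10 + 10 − 5 = 0, which agrees with 1 − 0 + 0 − 1 = 0.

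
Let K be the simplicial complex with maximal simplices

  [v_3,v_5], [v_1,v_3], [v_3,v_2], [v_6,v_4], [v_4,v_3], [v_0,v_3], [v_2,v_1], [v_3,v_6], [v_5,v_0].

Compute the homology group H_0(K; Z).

Order the vertices as v_0 < v_1 < v_2 < v_3 < v_4 < v_5 < v_6. Listing each simplex with vertices in this order, K has dimension 1 with simplices:

  0-simplices (7): [v_0], [v_1], [v_2], [v_3], [v_4], [v_5], [v_6]
  1-simplices (9): [v_0,v_3], [v_0,v_5], [v_1,v_2], [v_1,v_3], [v_2,v_3], [v_3,v_4], [v_3,v_5], [v_3,v_6], [v_4,v_6]

Hence C_0 ≅ Z^7, C_1 ≅ Z^9.

The boundary map ∂_1: C_1 → C_0 sends each edge [p,q] (with p < q) to q − p. For instance
  ∂[v_1,v_2] = [v_2] − [v_1].
As a 7×9 matrix over Z this has rank 6, with invariant factors (1,1,1,1,1,1).

Reading off H_k = ker ∂_k / im ∂_{k+1}:

  H_0: rank C_0 − rank ∂_1 = 7 − 6 = 1, and the invariant factors of ∂_1 are all 1, so H_0 = Z.

(K is a triangulation of a wedge of 3 circles.)

H_0 = Z.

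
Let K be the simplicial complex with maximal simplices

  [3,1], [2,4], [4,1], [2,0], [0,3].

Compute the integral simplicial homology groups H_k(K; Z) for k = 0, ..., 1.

Fix the vertex order 0 < 1 < 2 < 3 < 4 and write every simplex with vertices in increasing order. Then dim K = 1 and the simplices of K are:

  0-simplices (5): [0], [1], [2], [3], [4]
  1-simplices (5): [0,2], [0,3], [1,3], [1,4], [2,4]

Hence C_0 ≅ Z^5, C_1 ≅ Z^5.

∂_1: C_1 → C_0 sends each edge [p,q] (with p < q) to q − p.
The 5×5 boundary matrix has rank 4 and Smith normal form diag(1,1,1,1).

Computing H_k = (kernel of ∂_k) / (image of ∂_{k+1}):

  H_0: rank C_0 − rank ∂_1 = 5 − 4 = 1, and the invariant factors of ∂_1 are all 1, so H_0 ≅ Z.
  H_1: rank ker ∂_1 − rank ∂_2 = (5 − 4) − 0 = 1, and there is no ∂_2, so H_1 ≅ Z.

(K is a triangulation of the circle S^1.)

H_0 = Z,  H_1 = Z.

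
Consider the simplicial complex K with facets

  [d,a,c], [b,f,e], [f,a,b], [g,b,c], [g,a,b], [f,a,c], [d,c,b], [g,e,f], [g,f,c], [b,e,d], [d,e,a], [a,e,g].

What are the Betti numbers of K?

b_0 = 1, b_1 = 0, b_2 = 0.

We work with the vertex ordering a < b < c < d < e < f < g. The simplices of K, each written with vertices in increasing order, are:

  0-simplices (7): a, b, c, d, e, f, g
  1-simplices (18): ab, ac, ad, ae, af, ag, bc, bd, be, bf, bg, cd, cf, cg, de, ef, eg, fg
  2-simplices (12): abf, abg, acd, acf, ade, aeg, bcd, bcg, bde, bef, cfg, efg

so the chain groups are C_0 ≅ Z^7, C_1 ≅ Z^18, C_2 ≅ Z^12.

∂_1: C_1 → C_0 sends each edge [p,q] (with p < q) to q − p. For instance
  ∂bg = g − b.
This gives a 7×18 integer matrix of rank 6; reducing to Smith normal form yields diagonal entries (1,1,1,1,1,1).

Boundary ∂_2: C_2 → C_1 sends each 2-simplex [p,q,r] to [q,r] − [p,r] + [p,q]. For instance
  ∂abf = bf − af + ab,
  ∂acd = cd − ad + ac.
The resulting 18×12 matrix has rank 12, and its Smith normal form has invariant factors (1,1,1,1,1,1,1,1,1,1,1,2).

Computing H_k = (kernel of ∂_k) / (image of ∂_{k+1}):

  H_0: rank C_0 − rank ∂_1 = 7 − 6 = 1, and the invariant factors of ∂_1 are all 1, so H_0 ≅ Z.
  H_1: rank ker ∂_1 − rank ∂_2 = (18 − 6) − 12 = 0, and ∂_2 has invariant factor 2 > 1, so H_1 ≅ Z/2.
  H_2: rank ker ∂_2 − rank ∂_3 = (12 − 12) − 0 = 0, and there is no ∂_3, so H_2 ≅ 0.

As a check, the Euler characteristic is 7 − 18 + 12 = 1, which agrees with 1 − 0 + 0 = 1.
(K is a triangulation of the real projective plane RP^2.)

Hence the Betti numbers are b_0 = 1, b_1 = 0, b_2 = 0.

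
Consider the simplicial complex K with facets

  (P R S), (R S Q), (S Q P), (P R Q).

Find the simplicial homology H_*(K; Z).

H_0 = Z,  H_1 = 0,  H_2 = Z.

We work with the vertex ordering P < Q < R < S. The simplices of K, each written with vertices in increasing order, are:

  0-simplices (4): P, Q, R, S
  1-simplices (6): PQ, PR, PS, QR, QS, RS
  2-simplices (4): PQR, PQS, PRS, QRS

giving chain groups C_0 ≅ Z^4, C_1 ≅ Z^6, C_2 ≅ Z^4.

Boundary ∂_1: C_1 → C_0 is given by ∂[p,q] = [q] − [p]. For instance
  ∂QS = S − Q.
This gives a 4×6 integer matrix of rank 3; reducing to Smith normal form yields diagonal entries (1,1,1).

∂_2: C_2 → C_1 sends each 2-simplex [p,q,r] to [q,r] − [p,r] + [p,q]. For instance
  ∂PRS = RS − PS + PR,
  ∂QRS = RS − QS + QR.
As a 6×4 matrix over Z this has rank 3, with invariant factors (1,1,1).

From H_k ≅ ker(∂_k) / im(∂_{k+1}) we obtain:

  H_0: rank C_0 − rank ∂_1 = 4 − 3 = 1, and the invariant factors of ∂_1 are all 1, so H_0 = Z.
  H_1: rank ker ∂_1 − rank ∂_2 = (6 − 3) − 3 = 0, and the invariant factors of ∂_2 are all 1, so H_1 = 0.
  H_2: rank ker ∂_2 − rank ∂_3 = (4 − 3) − 0 = 1, and there is no ∂_3, so H_2 = Z.

As a check, the Euler characteristic is 4 − 6 + 4 = 2, which agrees with 1 − 0 + 1 = 2.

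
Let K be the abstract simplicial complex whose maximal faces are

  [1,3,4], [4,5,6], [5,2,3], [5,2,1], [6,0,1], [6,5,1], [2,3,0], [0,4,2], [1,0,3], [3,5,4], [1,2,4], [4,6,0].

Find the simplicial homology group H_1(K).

H_1 ≅ Z/2Z.

Take the total order 0 < 1 < 2 < 3 < 4 < 5 < 6 on the vertex set. Then K (dimension 2) consists of the simplices:

  0-simplices (7): [0], [1], [2], [3], [4], [5], [6]
  1-simplices (18): [0,1], [0,2], [0,3], [0,4], [0,6], [1,2], [1,3], [1,4], [1,5], [1,6], [2,3], [2,4], [2,5], [3,4], [3,5], [4,5], [4,6], [5,6]
  2-simplices (12): [0,1,3], [0,1,6], [0,2,3], [0,2,4], [0,4,6], [1,2,4], [1,2,5], [1,3,4], [1,5,6], [2,3,5], [3,4,5], [4,5,6]

Hence C_0 ≅ Z^7, C_1 ≅ Z^18, C_2 ≅ Z^12.

Boundary ∂_1: C_1 → C_0 maps an edge to its endpoints' difference, ∂[p,q] = q − p. For instance
  ∂[1,2] = [2] − [1].
This gives a 7×18 integer matrix of rank 6; reducing to Smith normal form yields diagonal entries (1,1,1,1,1,1).

The boundary map ∂_2: C_2 → C_1 maps a triangle to the signed sum of its edges. For instance
  ∂[0,1,3] = [1,3] − [0,3] + [0,1],
  ∂[0,2,4] = [2,4] − [0,4] + [0,2].
The 18×12 boundary matrix has rank 12 and Smith normal form diag(1,1,1,1,1,1,1,1,1,1,1,2).

Computing H_k = (kernel of ∂_k) / (image of ∂_{k+1}):

  H_1: rank ker ∂_1 − rank ∂_2 = (18 − 6) − 12 = 0, and ∂_2 has invariant factor 2 > 1, so H_1 = Z/2Z.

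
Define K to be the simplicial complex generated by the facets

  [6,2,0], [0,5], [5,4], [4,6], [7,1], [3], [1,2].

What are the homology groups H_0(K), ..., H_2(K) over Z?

H_0 = Z^2,  H_1 = Z,  H_2 = 0.

Fix the vertex order 0 < 1 < 2 < 3 < 4 < 5 < 6 < 7 and write every simplex with vertices in increasing order. Then dim K = 2 and the simplices of K are:

  0-simplices (8): [0], [1], [2], [3], [4], [5], [6], [7]
  1-simplices (8): [0,2], [0,5], [0,6], [1,2], [1,7], [2,6], [4,5], [4,6]
  2-simplices (1): [0,2,6]

giving chain groups C_0 ≅ Z^8, C_1 ≅ Z^8, C_2 ≅ Z^1.

Boundary ∂_1: C_1 → C_0 sends each edge [p,q] (with p < q) to q − p.
The resulting 8×8 matrix has rank 6, and its Smith normal form has invariant factors (1,1,1,1,1,1).

∂_2: C_2 → C_1 sends each 2-simplex [p,q,r] to [q,r] − [p,r] + [p,q]. For instance
  ∂[0,2,6] = [2,6] − [0,6] + [0,2].
The 8×1 boundary matrix has rank 1 and Smith normal form diag(1).

Computing H_k = (kernel of ∂_k) / (image of ∂_{k+1}):

  H_0: rank C_0 − rank ∂_1 = 8 − 6 = 2, and the invariant factors of ∂_1 are all 1, so H_0 ≅ Z^2.
  H_1: rank ker ∂_1 − rank ∂_2 = (8 − 6) − 1 = 1, and the invariant factors of ∂_2 are all 1, so H_1 ≅ Z.
  H_2: rank ker ∂_2 − rank ∂_3 = (1 − 1) − 0 = 0, and there is no ∂_3, so H_2 ≅ 0.

As a check, the Euler characteristic is 8 − 8 + 1 = 1, which agrees with 2 − 1 + 0 = 1.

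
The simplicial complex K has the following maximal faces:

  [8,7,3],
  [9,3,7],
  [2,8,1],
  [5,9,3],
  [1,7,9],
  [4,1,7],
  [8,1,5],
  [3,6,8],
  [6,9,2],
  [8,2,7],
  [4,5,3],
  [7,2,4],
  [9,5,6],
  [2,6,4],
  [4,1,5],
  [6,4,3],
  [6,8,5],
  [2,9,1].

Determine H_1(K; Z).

Take the total order 1 < 2 < 3 < 4 < 5 < 6 < 7 < 8 < 9 on the vertex set. Then K (dimension 2) consists of the simplices:

  0-simplices (9): [1], [2], [3], [4], [5], [6], [7], [8], [9]
  1-simplices (27): (27 of them)
  2-simplices (18): [1,2,8], [1,2,9], [1,4,5], [1,4,7], [1,5,8], [1,7,9], [2,4,6], [2,4,7], [2,6,9], [2,7,8], [3,4,5], [3,4,6], [3,5,9], [3,6,8], [3,7,8], [3,7,9], [5,6,8], [5,6,9]

giving chain groups C_0 ≅ Z^9, C_1 ≅ Z^27, C_2 ≅ Z^18.

Boundary ∂_1: C_1 → C_0 sends each edge [p,q] (with p < q) to q − p.
The resulting 9×27 matrix has rank 8, and its Smith normal form has invariant factors (1,1,1,1,1,1,1,1).

Boundary ∂_2: C_2 → C_1 sends each 2-simplex [p,q,r] to [q,r] − [p,r] + [p,q]. For instance
  ∂[1,4,5] = [4,5] − [1,5] + [1,4],
  ∂[2,4,6] = [4,6] − [2,6] + [2,4].
The resulting 27×18 matrix has rank 18, and its Smith normal form has invariant factors (1,1,1,1,1,1,1,1,1,1,1,1,1,1,1,1,1,2).

Now H_k = ker ∂_k / im ∂_{k+1}, so:

  H_1: rank ker ∂_1 − rank ∂_2 = (27 − 8) − 18 = 1, and ∂_2 has invariant factor 2 > 1, so H_1 ≅ Z ⊕ Z_2.

H_1 ≅ Z ⊕ Z_2.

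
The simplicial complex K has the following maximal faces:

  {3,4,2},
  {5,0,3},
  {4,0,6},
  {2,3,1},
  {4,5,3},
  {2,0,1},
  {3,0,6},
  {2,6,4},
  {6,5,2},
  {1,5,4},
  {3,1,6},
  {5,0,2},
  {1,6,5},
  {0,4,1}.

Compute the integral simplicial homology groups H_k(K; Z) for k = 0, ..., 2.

Order the vertices as 0 < 1 < 2 < 3 < 4 < 5 < 6. Listing each simplex with vertices in this order, K has dimension 2 with simplices:

  0-simplices (7): [0], [1], [2], [3], [4], [5], [6]
  1-simplices (21): [0,1], [0,2], [0,3], [0,4], [0,5], [0,6], [1,2], [1,3], [1,4], [1,5], [1,6], [2,3], [2,4], [2,5], [2,6], [3,4], [3,5], [3,6], [4,5], [4,6], [5,6]
  2-simplices (14): [0,1,2], [0,1,4], [0,2,5], [0,3,5], [0,3,6], [0,4,6], [1,2,3], [1,3,6], [1,4,5], [1,5,6], [2,3,4], [2,4,6], [2,5,6], [3,4,5]

so the chain groups are C_0 ≅ Z^7, C_1 ≅ Z^21, C_2 ≅ Z^14.

The boundary map ∂_1: C_1 → C_0 is given by ∂[p,q] = [q] − [p]. For instance
  ∂[2,4] = [4] − [2].
As a 7×21 matrix over Z this has rank 6, with invariant factors (1,1,1,1,1,1).

The boundary map ∂_2: C_2 → C_1 acts by ∂[p,q,r] = [q,r] − [p,r] + [p,q]. For instance
  ∂[1,4,5] = [4,5] − [1,5] + [1,4],
  ∂[1,5,6] = [5,6] − [1,6] + [1,5].
The 21×14 boundary matrix has rank 13 and Smith normal form diag(1,1,1,1,1,1,1,1,1,1,1,1,1).

From H_k ≅ ker(∂_k) / im(∂_{k+1}) we obtain:

  H_0: rank C_0 − rank ∂_1 = 7 − 6 = 1, and the invariant factors of ∂_1 are all 1, so H_0 ≅ Z.
  H_1: rank ker ∂_1 − rank ∂_2 = (21 − 6) − 13 = 2, and the invariant factors of ∂_2 are all 1, so H_1 ≅ Z^2.
  H_2: rank ker ∂_2 − rank ∂_3 = (14 − 13) − 0 = 1, and there is no ∂_3, so H_2 ≅ Z.

As a check, the Euler characteristic is 7 − 21 + 14 = 0, which agrees with 1 − 2 + 1 = 0.

H_0 ≅ Z,  H_1 ≅ Z^2,  H_2 ≅ Z.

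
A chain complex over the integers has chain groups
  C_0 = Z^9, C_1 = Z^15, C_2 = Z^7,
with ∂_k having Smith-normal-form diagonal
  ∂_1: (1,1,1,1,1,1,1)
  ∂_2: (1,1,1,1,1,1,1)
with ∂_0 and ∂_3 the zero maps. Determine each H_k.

H_0 = Z^2,  H_1 = Z,  H_2 = 0.

H_0: b_0 = 9 − 0 − 7 = 2; torsion from ∂_1 factors > 1: none. So H_0 = Z^2.
H_1: b_1 = 15 − 7 − 7 = 1; torsion from ∂_2 factors > 1: none. So H_1 = Z.
H_2: b_2 = 7 − 7 − 0 = 0; torsion from ∂_3 factors > 1: none. So H_2 = 0.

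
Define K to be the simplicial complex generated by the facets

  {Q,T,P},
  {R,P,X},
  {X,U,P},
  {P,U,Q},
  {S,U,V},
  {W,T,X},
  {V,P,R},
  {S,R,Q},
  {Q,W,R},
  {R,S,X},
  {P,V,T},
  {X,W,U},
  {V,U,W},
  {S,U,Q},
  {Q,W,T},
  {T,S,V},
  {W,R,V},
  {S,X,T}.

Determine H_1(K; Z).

K has 9 vertices, 27 edges, 18 triangles.
rank ∂_1 = 8, rank ∂_2 = 17 ⇒ b_1 = 27 − 8 − 17 = 2; all invariant factors of ∂_2 are 1 so no torsion. So H_1 = Z^2.

H_1 = Z^2.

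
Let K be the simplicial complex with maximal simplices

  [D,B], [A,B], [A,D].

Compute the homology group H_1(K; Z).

K has 3 vertices, 3 edges.
rank ∂_1 = 2, rank ∂_2 = 0 ⇒ b_1 = 3 − 2 − 0 = 1. So H_1 = Z.

H_1 ≅ Z.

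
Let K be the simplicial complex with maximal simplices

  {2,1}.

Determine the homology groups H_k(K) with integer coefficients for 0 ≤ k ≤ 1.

H_0 ≅ Z,  H_1 = 0.

Fix the vertex order 1 < 2 and write every simplex with vertices in increasing order. Then dim K = 1 and the simplices of K are:

  0-simplices (2): [1], [2]
  1-simplices (1): [1,2]

giving chain groups C_0 ≅ Z^2, C_1 ≅ Z^1.

Boundary ∂_1: C_1 → C_0 maps an edge to its endpoints' difference, ∂[p,q] = q − p.
This gives a 2×1 integer matrix of rank 1; reducing to Smith normal form yields diagonal entries (1).

Now H_k = ker ∂_k / im ∂_{k+1}, so:

  H_0: rank C_0 − rank ∂_1 = 2 − 1 = 1, and the invariant factors of ∂_1 are all 1, so H_0 ≅ Z.
  H_1: rank ker ∂_1 − rank ∂_2 = (1 − 1) − 0 = 0, and there is no ∂_2, so H_1 ≅ 0.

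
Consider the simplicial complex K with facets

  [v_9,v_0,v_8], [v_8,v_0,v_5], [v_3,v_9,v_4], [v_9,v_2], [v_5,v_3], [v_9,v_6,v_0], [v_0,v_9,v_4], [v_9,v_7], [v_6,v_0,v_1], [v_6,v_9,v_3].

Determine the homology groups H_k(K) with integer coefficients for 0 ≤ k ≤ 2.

Order the vertices as v_0 < v_1 < v_2 < v_3 < v_4 < v_5 < v_6 < v_7 < v_8 < v_9. Listing each simplex with vertices in this order, K has dimension 2 with simplices:

  0-simplices (10): [v_0], [v_1], [v_2], [v_3], [v_4], [v_5], [v_6], [v_7], [v_8], [v_9]
  1-simplices (17): (17 of them)
  2-simplices (7): [v_0,v_1,v_6], [v_0,v_4,v_9], [v_0,v_5,v_8], [v_0,v_6,v_9], [v_0,v_8,v_9], [v_3,v_4,v_9], [v_3,v_6,v_9]

Hence C_0 ≅ Z^10, C_1 ≅ Z^17, C_2 ≅ Z^7.

∂_1: C_1 → C_0 sends each edge [p,q] (with p < q) to q − p. For instance
  ∂[v_0,v_4] = [v_4] − [v_0].
The resulting 10×17 matrix has rank 9, and its Smith normal form has invariant factors (1,1,1,1,1,1,1,1,1).

∂_2: C_2 → C_1 acts by ∂[p,q,r] = [q,r] − [p,r] + [p,q]. For instance
  ∂[v_0,v_6,v_9] = [v_6,v_9] − [v_0,v_9] + [v_0,v_6],
  ∂[v_0,v_4,v_9] = [v_4,v_9] − [v_0,v_9] + [v_0,v_4].
The resulting 17×7 matrix has rank 7, and its Smith normal form has invariant factors (1,1,1,1,1,1,1).

Now H_k = ker ∂_k / im ∂_{k+1}, so:

  H_0: rank C_0 − rank ∂_1 = 10 − 9 = 1, and the invariant factors of ∂_1 are all 1, so H_0 ≅ Z.
  H_1: rank ker ∂_1 − rank ∂_2 = (17 − 9) − 7 = 1, and the invariant factors of ∂_2 are all 1, so H_1 ≅ Z.
  H_2: rank ker ∂_2 − rank ∂_3 = (7 − 7) − 0 = 0, and there is no ∂_3, so H_2 ≅ 0.

As a check, the Euler characteristic is 10 − 17 + 7 = 0, which agrees with 1 − 1 + 0 = 0.

H_0 ≅ Z,  H_1 ≅ Z,  H_2 = 0.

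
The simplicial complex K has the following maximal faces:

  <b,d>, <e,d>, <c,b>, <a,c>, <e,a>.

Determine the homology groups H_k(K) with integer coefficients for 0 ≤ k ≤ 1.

Fix the vertex order a < b < c < d < e and write every simplex with vertices in increasing order. Then dim K = 1 and the simplices of K are:

  0-simplices (5): a, b, c, d, e
  1-simplices (5): ac, ae, bc, bd, de

giving chain groups C_0 ≅ Z^5, C_1 ≅ Z^5.

∂_1: C_1 → C_0 maps an edge to its endpoints' difference, ∂[p,q] = q − p.
The resulting 5×5 matrix has rank 4, and its Smith normal form has invariant factors (1,1,1,1).

From H_k ≅ ker(∂_k) / im(∂_{k+1}) we obtain:

  H_0: rank C_0 − rank ∂_1 = 5 − 4 = 1, and the invariant factors of ∂_1 are all 1, so H_0 ≅ Z.
  H_1: rank ker ∂_1 − rank ∂_2 = (5 − 4) − 0 = 1, and there is no ∂_2, so H_1 ≅ Z.

(K is a triangulation of the circle S^1.)

H_0 = Z,  H_1 = Z.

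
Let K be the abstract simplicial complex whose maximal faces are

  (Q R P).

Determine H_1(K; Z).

H_1 = 0.

K has 3 vertices, 3 edges, 1 triangle.
rank ∂_1 = 2, rank ∂_2 = 1 ⇒ b_1 = 3 − 2 − 1 = 0; all invariant factors of ∂_2 are 1 so no torsion. So H_1 ≅ 0.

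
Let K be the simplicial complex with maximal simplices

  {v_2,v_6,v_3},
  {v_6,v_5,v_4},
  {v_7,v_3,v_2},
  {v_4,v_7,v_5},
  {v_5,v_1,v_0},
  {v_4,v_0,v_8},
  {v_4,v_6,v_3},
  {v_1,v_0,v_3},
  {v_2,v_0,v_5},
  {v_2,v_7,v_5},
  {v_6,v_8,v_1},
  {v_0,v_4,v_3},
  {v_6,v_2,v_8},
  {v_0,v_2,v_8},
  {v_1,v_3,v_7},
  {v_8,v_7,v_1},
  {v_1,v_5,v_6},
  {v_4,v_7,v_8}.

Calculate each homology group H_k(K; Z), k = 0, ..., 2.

H_0 = Z,  H_1 = Z^2,  H_2 = Z.

Order the vertices as v_0 < v_1 < v_2 < v_3 < v_4 < v_5 < v_6 < v_7 < v_8. Listing each simplex with vertices in this order, K has dimension 2 with simplices:

  0-simplices (9): [v_0], [v_1], [v_2], [v_3], [v_4], [v_5], [v_6], [v_7], [v_8]
  1-simplices (27): (27 of them)
  2-simplices (18): (18 of them)

giving chain groups C_0 ≅ Z^9, C_1 ≅ Z^27, C_2 ≅ Z^18.

The boundary map ∂_1: C_1 → C_0 maps an edge to its endpoints' difference, ∂[p,q] = q − p.
The 9×27 boundary matrix has rank 8 and Smith normal form diag(1,1,1,1,1,1,1,1).

∂_2: C_2 → C_1 sends each 2-simplex [p,q,r] to [q,r] − [p,r] + [p,q]. For instance
  ∂[v_3,v_4,v_6] = [v_4,v_6] − [v_3,v_6] + [v_3,v_4],
  ∂[v_0,v_1,v_3] = [v_1,v_3] − [v_0,v_3] + [v_0,v_1].
The resulting 27×18 matrix has rank 17, and its Smith normal form has invariant factors (1,1,1,1,1,1,1,1,1,1,1,1,1,1,1,1,1).

Computing H_k = (kernel of ∂_k) / (image of ∂_{k+1}):

  H_0: rank C_0 − rank ∂_1 = 9 − 8 = 1, and the invariant factors of ∂_1 are all 1, so H_0 = Z.
  H_1: rank ker ∂_1 − rank ∂_2 = (27 − 8) − 17 = 2, and the invariant factors of ∂_2 are all 1, so H_1 = Z^2.
  H_2: rank ker ∂_2 − rank ∂_3 = (18 − 17) − 0 = 1, and there is no ∂_3, so H_2 = Z.

(K is a triangulation of the torus T^2.)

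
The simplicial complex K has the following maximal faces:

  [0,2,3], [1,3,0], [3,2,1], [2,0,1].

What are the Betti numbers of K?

Order the vertices as 0 < 1 < 2 < 3. Listing each simplex with vertices in this order, K has dimension 2 with simplices:

  0-simplices (4): [0], [1], [2], [3]
  1-simplices (6): [0,1], [0,2], [0,3], [1,2], [1,3], [2,3]
  2-simplices (4): [0,1,2], [0,1,3], [0,2,3], [1,2,3]

Hence C_0 ≅ Z^4, C_1 ≅ Z^6, C_2 ≅ Z^4.

∂_1: C_1 → C_0 sends each edge [p,q] (with p < q) to q − p. For instance
  ∂[0,3] = [3] − [0].
The resulting 4×6 matrix has rank 3, and its Smith normal form has invariant factors (1,1,1).

∂_2: C_2 → C_1 maps a triangle to the signed sum of its edges. For instance
  ∂[1,2,3] = [2,3] − [1,3] + [1,2],
  ∂[0,1,3] = [1,3] − [0,3] + [0,1].
The 6×4 boundary matrix has rank 3 and Smith normal form diag(1,1,1).

Reading off H_k = ker ∂_k / im ∂_{k+1}:

  H_0: rank C_0 − rank ∂_1 = 4 − 3 = 1, and the invariant factors of ∂_1 are all 1, so H_0 = Z.
  H_1: rank ker ∂_1 − rank ∂_2 = (6 − 3) − 3 = 0, and the invariant factors of ∂_2 are all 1, so H_1 = 0.
  H_2: rank ker ∂_2 − rank ∂_3 = (4 − 3) − 0 = 1, and there is no ∂_3, so H_2 = Z.

As a check, the Euler characteristic is 4 − 6 + 4 = 2, which agrees with 1 − 0 + 1 = 2.

Hence the Betti numbers are b_0 = 1, b_1 = 0, b_2 = 1.

b_0 = 1, b_1 = 0, b_2 = 1.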